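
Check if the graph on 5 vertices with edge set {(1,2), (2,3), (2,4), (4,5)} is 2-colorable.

Step 1: Attempt 2-coloring using BFS:
  Start at vertex 1, assign color 0
  Color vertex 2 with color 1 (neighbor of 1)
  Color vertex 3 with color 0 (neighbor of 2)
  Color vertex 4 with color 0 (neighbor of 2)
  Color vertex 5 with color 1 (neighbor of 4)

Step 2: 2-coloring succeeded. No conflicts found.
  Set A (color 0): {1, 3, 4}
  Set B (color 1): {2, 5}

The graph is bipartite with partition {1, 3, 4}, {2, 5}.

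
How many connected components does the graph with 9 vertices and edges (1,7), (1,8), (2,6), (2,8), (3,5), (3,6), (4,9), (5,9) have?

Step 1: Build adjacency list from edges:
  1: 7, 8
  2: 6, 8
  3: 5, 6
  4: 9
  5: 3, 9
  6: 2, 3
  7: 1
  8: 1, 2
  9: 4, 5

Step 2: Run BFS/DFS from vertex 1:
  Visited: {1, 7, 8, 2, 6, 3, 5, 9, 4}
  Reached 9 of 9 vertices

Step 3: All 9 vertices reached from vertex 1, so the graph is connected.
Number of connected components: 1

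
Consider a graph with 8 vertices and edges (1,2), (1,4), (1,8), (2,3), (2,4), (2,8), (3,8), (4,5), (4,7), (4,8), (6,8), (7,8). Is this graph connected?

Step 1: Build adjacency list from edges:
  1: 2, 4, 8
  2: 1, 3, 4, 8
  3: 2, 8
  4: 1, 2, 5, 7, 8
  5: 4
  6: 8
  7: 4, 8
  8: 1, 2, 3, 4, 6, 7

Step 2: Run BFS/DFS from vertex 1:
  Visited: {1, 2, 4, 8, 3, 5, 7, 6}
  Reached 8 of 8 vertices

Step 3: All 8 vertices reached from vertex 1, so the graph is connected.
Answer: Yes, the graph is connected.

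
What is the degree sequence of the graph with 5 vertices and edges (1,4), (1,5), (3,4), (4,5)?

Step 1: Count edges incident to each vertex:
  deg(1) = 2 (neighbors: 4, 5)
  deg(2) = 0 (neighbors: none)
  deg(3) = 1 (neighbors: 4)
  deg(4) = 3 (neighbors: 1, 3, 5)
  deg(5) = 2 (neighbors: 1, 4)

Step 2: Sort degrees in non-increasing order:
  Degrees: [2, 0, 1, 3, 2] -> sorted: [3, 2, 2, 1, 0]

Degree sequence: [3, 2, 2, 1, 0]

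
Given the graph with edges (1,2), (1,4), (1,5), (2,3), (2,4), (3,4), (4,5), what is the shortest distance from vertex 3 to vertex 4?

Step 1: Build adjacency list:
  1: 2, 4, 5
  2: 1, 3, 4
  3: 2, 4
  4: 1, 2, 3, 5
  5: 1, 4

Step 2: BFS from vertex 3 to find shortest path to 4:
  vertex 2 reached at distance 1
  vertex 4 reached at distance 1

Step 3: Shortest path: 3 -> 4
Path length: 1 edge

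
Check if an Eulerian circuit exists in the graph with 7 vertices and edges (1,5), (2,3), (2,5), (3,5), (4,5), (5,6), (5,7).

Step 1: Find the degree of each vertex:
  deg(1) = 1
  deg(2) = 2
  deg(3) = 2
  deg(4) = 1
  deg(5) = 6
  deg(6) = 1
  deg(7) = 1

Step 2: Count vertices with odd degree:
  Odd-degree vertices: 1, 4, 6, 7 (4 total)

Step 3: Apply Euler's theorem:
  - Eulerian circuit exists iff graph is connected and all vertices have even degree
  - Eulerian path exists iff graph is connected and has 0 or 2 odd-degree vertices

Graph has 4 odd-degree vertices (need 0 or 2).
Neither Eulerian path nor Eulerian circuit exists.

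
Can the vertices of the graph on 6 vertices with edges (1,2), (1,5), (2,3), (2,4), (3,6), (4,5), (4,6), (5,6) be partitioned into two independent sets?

Step 1: Attempt 2-coloring using BFS:
  Start at vertex 1, assign color 0
  Color vertex 2 with color 1 (neighbor of 1)
  Color vertex 5 with color 1 (neighbor of 1)
  Color vertex 3 with color 0 (neighbor of 2)
  Color vertex 4 with color 0 (neighbor of 2)
  Color vertex 6 with color 0 (neighbor of 5)

Step 2: Conflict found! Vertices 3 and 6 are adjacent but have the same color.
This means the graph contains an odd cycle.

The graph is NOT bipartite.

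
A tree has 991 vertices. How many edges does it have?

A tree on n vertices always has exactly n - 1 edges.
For n = 991: edges = 991 - 1 = 990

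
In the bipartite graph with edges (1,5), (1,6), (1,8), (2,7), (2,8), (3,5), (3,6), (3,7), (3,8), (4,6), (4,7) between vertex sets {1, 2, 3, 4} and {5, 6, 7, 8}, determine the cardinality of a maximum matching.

Step 1: List the neighbors of each left vertex:
  1: 5, 6, 8
  2: 7, 8
  3: 5, 6, 7, 8
  4: 6, 7

Step 2: Greedily match left vertices, then look for augmenting paths:
  Match 1 -- 5
  Match 2 -- 7
  Match 3 -- 8
  Match 4 -- 6
  No augmenting path remains.

Step 3: Verify this is maximum:
  Matching size 4 = min(|L|, |R|) = min(4, 4), which is an upper bound, so this matching is maximum.

Maximum matching: {(1,5), (2,7), (3,8), (4,6)}
Size: 4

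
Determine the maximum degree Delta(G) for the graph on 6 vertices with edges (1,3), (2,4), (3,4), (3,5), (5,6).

Step 1: Count edges incident to each vertex:
  deg(1) = 1 (neighbors: 3)
  deg(2) = 1 (neighbors: 4)
  deg(3) = 3 (neighbors: 1, 4, 5)
  deg(4) = 2 (neighbors: 2, 3)
  deg(5) = 2 (neighbors: 3, 6)
  deg(6) = 1 (neighbors: 5)

Step 2: Find maximum:
  max(1, 1, 3, 2, 2, 1) = 3 (vertex 3)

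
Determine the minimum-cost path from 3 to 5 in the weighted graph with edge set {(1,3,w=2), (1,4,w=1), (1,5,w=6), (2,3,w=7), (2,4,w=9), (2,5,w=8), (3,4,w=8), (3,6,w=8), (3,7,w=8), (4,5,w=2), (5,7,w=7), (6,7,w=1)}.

Step 1: Build adjacency list with weights:
  1: 3(w=2), 4(w=1), 5(w=6)
  2: 3(w=7), 4(w=9), 5(w=8)
  3: 1(w=2), 2(w=7), 4(w=8), 6(w=8), 7(w=8)
  4: 1(w=1), 2(w=9), 3(w=8), 5(w=2)
  5: 1(w=6), 2(w=8), 4(w=2), 7(w=7)
  6: 3(w=8), 7(w=1)
  7: 3(w=8), 5(w=7), 6(w=1)

Step 2: Apply Dijkstra's algorithm from vertex 3:
  Visit vertex 3 (distance=0)
    Update dist[1] = 2
    Update dist[2] = 7
    Update dist[4] = 8
    Update dist[6] = 8
    Update dist[7] = 8
  Visit vertex 1 (distance=2)
    Update dist[4] = 3
    Update dist[5] = 8
  Visit vertex 4 (distance=3)
    Update dist[5] = 5
  Visit vertex 5 (distance=5)

Step 3: Shortest path: 3 -> 1 -> 4 -> 5
Total weight: 2 + 1 + 2 = 5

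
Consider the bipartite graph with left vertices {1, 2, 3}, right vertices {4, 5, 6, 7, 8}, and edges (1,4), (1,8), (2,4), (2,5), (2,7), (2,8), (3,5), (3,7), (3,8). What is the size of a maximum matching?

Step 1: List the neighbors of each left vertex:
  1: 4, 8
  2: 4, 5, 7, 8
  3: 5, 7, 8

Step 2: Greedily match left vertices, then look for augmenting paths:
  Match 1 -- 4
  Match 2 -- 5
  Match 3 -- 7
  No augmenting path remains.

Step 3: Verify this is maximum:
  Matching size 3 = min(|L|, |R|) = min(3, 5), which is an upper bound, so this matching is maximum.

Maximum matching: {(1,4), (2,5), (3,7)}
Size: 3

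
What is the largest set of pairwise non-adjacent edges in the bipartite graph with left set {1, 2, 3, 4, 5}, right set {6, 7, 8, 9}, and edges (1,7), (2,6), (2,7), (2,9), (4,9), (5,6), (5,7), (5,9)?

Step 1: List the neighbors of each left vertex:
  1: 7
  2: 6, 7, 9
  3: (none)
  4: 9
  5: 6, 7, 9

Step 2: Greedily match left vertices, then look for augmenting paths:
  Match 1 -- 7
  Match 2 -- 6
  Match 4 -- 9
  No augmenting path remains.

Step 3: Verify this is maximum:
  Matching has size 3. The vertex set {6, 7, 9} covers every edge and has size 3; any matching has at most one edge per cover vertex, so 3 is maximum (König's theorem).

Maximum matching: {(1,7), (2,6), (4,9)}
Size: 3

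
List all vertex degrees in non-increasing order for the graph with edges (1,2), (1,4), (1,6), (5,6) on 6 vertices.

Step 1: Count edges incident to each vertex:
  deg(1) = 3 (neighbors: 2, 4, 6)
  deg(2) = 1 (neighbors: 1)
  deg(3) = 0 (neighbors: none)
  deg(4) = 1 (neighbors: 1)
  deg(5) = 1 (neighbors: 6)
  deg(6) = 2 (neighbors: 1, 5)

Step 2: Sort degrees in non-increasing order:
  Degrees: [3, 1, 0, 1, 1, 2] -> sorted: [3, 2, 1, 1, 1, 0]

Degree sequence: [3, 2, 1, 1, 1, 0]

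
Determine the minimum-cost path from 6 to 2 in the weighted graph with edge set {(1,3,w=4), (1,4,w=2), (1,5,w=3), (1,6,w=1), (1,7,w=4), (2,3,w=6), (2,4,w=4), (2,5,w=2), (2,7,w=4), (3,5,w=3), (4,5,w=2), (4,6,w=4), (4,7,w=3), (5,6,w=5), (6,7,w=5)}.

Step 1: Build adjacency list with weights:
  1: 3(w=4), 4(w=2), 5(w=3), 6(w=1), 7(w=4)
  2: 3(w=6), 4(w=4), 5(w=2), 7(w=4)
  3: 1(w=4), 2(w=6), 5(w=3)
  4: 1(w=2), 2(w=4), 5(w=2), 6(w=4), 7(w=3)
  5: 1(w=3), 2(w=2), 3(w=3), 4(w=2), 6(w=5)
  6: 1(w=1), 4(w=4), 5(w=5), 7(w=5)
  7: 1(w=4), 2(w=4), 4(w=3), 6(w=5)

Step 2: Apply Dijkstra's algorithm from vertex 6:
  Visit vertex 6 (distance=0)
    Update dist[1] = 1
    Update dist[4] = 4
    Update dist[5] = 5
    Update dist[7] = 5
  Visit vertex 1 (distance=1)
    Update dist[3] = 5
    Update dist[4] = 3
    Update dist[5] = 4
  Visit vertex 4 (distance=3)
    Update dist[2] = 7
  Visit vertex 5 (distance=4)
    Update dist[2] = 6
  Visit vertex 3 (distance=5)
  Visit vertex 7 (distance=5)
  Visit vertex 2 (distance=6)

Step 3: Shortest path: 6 -> 1 -> 5 -> 2
Total weight: 1 + 3 + 2 = 6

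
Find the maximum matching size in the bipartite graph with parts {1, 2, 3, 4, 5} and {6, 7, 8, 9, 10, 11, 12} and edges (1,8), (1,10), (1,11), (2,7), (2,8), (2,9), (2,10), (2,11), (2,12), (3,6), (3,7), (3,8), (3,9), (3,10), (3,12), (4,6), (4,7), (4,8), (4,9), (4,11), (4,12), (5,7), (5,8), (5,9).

Step 1: List the neighbors of each left vertex:
  1: 8, 10, 11
  2: 7, 8, 9, 10, 11, 12
  3: 6, 7, 8, 9, 10, 12
  4: 6, 7, 8, 9, 11, 12
  5: 7, 8, 9

Step 2: Greedily match left vertices, then look for augmenting paths:
  Match 1 -- 8
  Match 2 -- 10
  Match 3 -- 6
  Match 4 -- 9
  Match 5 -- 7
  No augmenting path remains.

Step 3: Verify this is maximum:
  Matching size 5 = min(|L|, |R|) = min(5, 7), which is an upper bound, so this matching is maximum.

Maximum matching: {(1,8), (2,10), (3,6), (4,9), (5,7)}
Size: 5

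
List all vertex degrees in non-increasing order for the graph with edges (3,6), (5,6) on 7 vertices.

Step 1: Count edges incident to each vertex:
  deg(1) = 0 (neighbors: none)
  deg(2) = 0 (neighbors: none)
  deg(3) = 1 (neighbors: 6)
  deg(4) = 0 (neighbors: none)
  deg(5) = 1 (neighbors: 6)
  deg(6) = 2 (neighbors: 3, 5)
  deg(7) = 0 (neighbors: none)

Step 2: Sort degrees in non-increasing order:
  Degrees: [0, 0, 1, 0, 1, 2, 0] -> sorted: [2, 1, 1, 0, 0, 0, 0]

Degree sequence: [2, 1, 1, 0, 0, 0, 0]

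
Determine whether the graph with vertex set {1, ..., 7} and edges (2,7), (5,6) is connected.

Step 1: Build adjacency list from edges:
  1: (none)
  2: 7
  3: (none)
  4: (none)
  5: 6
  6: 5
  7: 2

Step 2: Run BFS/DFS from vertex 1:
  Visited: {1}
  Reached 1 of 7 vertices

Step 3: Only 1 of 7 vertices reached. Graph is disconnected.
Connected components: {1}, {2, 7}, {3}, {4}, {5, 6}
Answer: No, the graph is not connected (5 components).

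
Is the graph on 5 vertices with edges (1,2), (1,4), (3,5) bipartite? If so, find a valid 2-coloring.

Step 1: Attempt 2-coloring using BFS:
  Start at vertex 1, assign color 0
  Color vertex 2 with color 1 (neighbor of 1)
  Color vertex 4 with color 1 (neighbor of 1)
  Start new component at vertex 3, assign color 0
  Color vertex 5 with color 1 (neighbor of 3)

Step 2: 2-coloring succeeded. No conflicts found.
  Set A (color 0): {1, 3}
  Set B (color 1): {2, 4, 5}

The graph is bipartite with partition {1, 3}, {2, 4, 5}.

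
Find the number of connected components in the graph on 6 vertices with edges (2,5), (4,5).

Step 1: Build adjacency list from edges:
  1: (none)
  2: 5
  3: (none)
  4: 5
  5: 2, 4
  6: (none)

Step 2: Run BFS/DFS from vertex 1:
  Visited: {1}
  Reached 1 of 6 vertices

Step 3: Only 1 of 6 vertices reached. Graph is disconnected.
Connected components: {1}, {2, 4, 5}, {3}, {6}
Number of connected components: 4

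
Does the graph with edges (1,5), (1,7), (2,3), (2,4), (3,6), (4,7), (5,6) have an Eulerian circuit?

Step 1: Find the degree of each vertex:
  deg(1) = 2
  deg(2) = 2
  deg(3) = 2
  deg(4) = 2
  deg(5) = 2
  deg(6) = 2
  deg(7) = 2

Step 2: Count vertices with odd degree:
  All vertices have even degree (0 odd-degree vertices)

Step 3: Apply Euler's theorem:
  - Eulerian circuit exists iff graph is connected and all vertices have even degree
  - Eulerian path exists iff graph is connected and has 0 or 2 odd-degree vertices

Graph is connected with 0 odd-degree vertices.
Both Eulerian circuit and Eulerian path exist.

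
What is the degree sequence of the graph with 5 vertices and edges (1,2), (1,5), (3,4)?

Step 1: Count edges incident to each vertex:
  deg(1) = 2 (neighbors: 2, 5)
  deg(2) = 1 (neighbors: 1)
  deg(3) = 1 (neighbors: 4)
  deg(4) = 1 (neighbors: 3)
  deg(5) = 1 (neighbors: 1)

Step 2: Sort degrees in non-increasing order:
  Degrees: [2, 1, 1, 1, 1] -> sorted: [2, 1, 1, 1, 1]

Degree sequence: [2, 1, 1, 1, 1]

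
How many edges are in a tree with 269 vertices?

A tree on n vertices always has exactly n - 1 edges.
For n = 269: edges = 269 - 1 = 268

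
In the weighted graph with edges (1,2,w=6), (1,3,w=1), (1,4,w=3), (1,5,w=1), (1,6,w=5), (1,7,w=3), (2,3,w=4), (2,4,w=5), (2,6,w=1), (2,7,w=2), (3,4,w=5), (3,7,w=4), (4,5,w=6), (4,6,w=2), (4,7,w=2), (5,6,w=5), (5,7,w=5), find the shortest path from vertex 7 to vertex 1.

Step 1: Build adjacency list with weights:
  1: 2(w=6), 3(w=1), 4(w=3), 5(w=1), 6(w=5), 7(w=3)
  2: 1(w=6), 3(w=4), 4(w=5), 6(w=1), 7(w=2)
  3: 1(w=1), 2(w=4), 4(w=5), 7(w=4)
  4: 1(w=3), 2(w=5), 3(w=5), 5(w=6), 6(w=2), 7(w=2)
  5: 1(w=1), 4(w=6), 6(w=5), 7(w=5)
  6: 1(w=5), 2(w=1), 4(w=2), 5(w=5)
  7: 1(w=3), 2(w=2), 3(w=4), 4(w=2), 5(w=5)

Step 2: Apply Dijkstra's algorithm from vertex 7:
  Visit vertex 7 (distance=0)
    Update dist[1] = 3
    Update dist[2] = 2
    Update dist[3] = 4
    Update dist[4] = 2
    Update dist[5] = 5
  Visit vertex 2 (distance=2)
    Update dist[6] = 3
  Visit vertex 4 (distance=2)
  Visit vertex 1 (distance=3)
    Update dist[5] = 4

Step 3: Shortest path: 7 -> 1
Total weight: 3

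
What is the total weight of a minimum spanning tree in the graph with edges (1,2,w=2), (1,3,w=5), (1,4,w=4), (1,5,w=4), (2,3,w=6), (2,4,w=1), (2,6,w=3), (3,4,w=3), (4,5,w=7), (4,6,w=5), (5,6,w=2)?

Apply Kruskal's algorithm (sort edges by weight, add if no cycle):

Sorted edges by weight:
  (2,4) w=1
  (1,2) w=2
  (5,6) w=2
  (2,6) w=3
  (3,4) w=3
  (1,4) w=4
  (1,5) w=4
  (1,3) w=5
  (4,6) w=5
  (2,3) w=6
  (4,5) w=7

Add edge (2,4) w=1 -- no cycle. Running total: 1
Add edge (1,2) w=2 -- no cycle. Running total: 3
Add edge (5,6) w=2 -- no cycle. Running total: 5
Add edge (2,6) w=3 -- no cycle. Running total: 8
Add edge (3,4) w=3 -- no cycle. Running total: 11

MST edges: (2,4,w=1), (1,2,w=2), (5,6,w=2), (2,6,w=3), (3,4,w=3)
Total MST weight: 1 + 2 + 2 + 3 + 3 = 11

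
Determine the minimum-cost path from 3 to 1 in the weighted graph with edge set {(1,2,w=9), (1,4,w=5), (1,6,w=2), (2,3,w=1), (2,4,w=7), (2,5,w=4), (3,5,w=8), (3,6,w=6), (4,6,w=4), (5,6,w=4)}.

Step 1: Build adjacency list with weights:
  1: 2(w=9), 4(w=5), 6(w=2)
  2: 1(w=9), 3(w=1), 4(w=7), 5(w=4)
  3: 2(w=1), 5(w=8), 6(w=6)
  4: 1(w=5), 2(w=7), 6(w=4)
  5: 2(w=4), 3(w=8), 6(w=4)
  6: 1(w=2), 3(w=6), 4(w=4), 5(w=4)

Step 2: Apply Dijkstra's algorithm from vertex 3:
  Visit vertex 3 (distance=0)
    Update dist[2] = 1
    Update dist[5] = 8
    Update dist[6] = 6
  Visit vertex 2 (distance=1)
    Update dist[1] = 10
    Update dist[4] = 8
    Update dist[5] = 5
  Visit vertex 5 (distance=5)
  Visit vertex 6 (distance=6)
    Update dist[1] = 8
  Visit vertex 1 (distance=8)

Step 3: Shortest path: 3 -> 6 -> 1
Total weight: 6 + 2 = 8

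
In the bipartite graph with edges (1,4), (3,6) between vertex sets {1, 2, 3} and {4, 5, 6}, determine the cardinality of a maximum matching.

Step 1: List the neighbors of each left vertex:
  1: 4
  2: (none)
  3: 6

Step 2: Greedily match left vertices, then look for augmenting paths:
  Match 1 -- 4
  Match 3 -- 6
  No augmenting path remains.

Step 3: Verify this is maximum:
  Matching has size 2. The vertex set {1, 3} covers every edge and has size 2; any matching has at most one edge per cover vertex, so 2 is maximum (König's theorem).

Maximum matching: {(1,4), (3,6)}
Size: 2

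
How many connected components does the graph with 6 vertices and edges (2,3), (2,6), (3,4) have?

Step 1: Build adjacency list from edges:
  1: (none)
  2: 3, 6
  3: 2, 4
  4: 3
  5: (none)
  6: 2

Step 2: Run BFS/DFS from vertex 1:
  Visited: {1}
  Reached 1 of 6 vertices

Step 3: Only 1 of 6 vertices reached. Graph is disconnected.
Connected components: {1}, {2, 3, 4, 6}, {5}
Number of connected components: 3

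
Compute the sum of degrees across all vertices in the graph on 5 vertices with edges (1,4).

Step 1: Count edges incident to each vertex:
  deg(1) = 1 (neighbors: 4)
  deg(2) = 0 (neighbors: none)
  deg(3) = 0 (neighbors: none)
  deg(4) = 1 (neighbors: 1)
  deg(5) = 0 (neighbors: none)

Step 2: Sum all degrees:
  1 + 0 + 0 + 1 + 0 = 2

Verification: sum of degrees = 2 * |E| = 2 * 1 = 2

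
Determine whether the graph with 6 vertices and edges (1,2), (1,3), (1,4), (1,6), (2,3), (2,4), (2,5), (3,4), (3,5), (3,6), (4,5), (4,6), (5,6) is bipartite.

Step 1: Attempt 2-coloring using BFS:
  Start at vertex 1, assign color 0
  Color vertex 2 with color 1 (neighbor of 1)
  Color vertex 3 with color 1 (neighbor of 1)
  Color vertex 4 with color 1 (neighbor of 1)
  Color vertex 6 with color 1 (neighbor of 1)

Step 2: Conflict found! Vertices 2 and 3 are adjacent but have the same color.
This means the graph contains an odd cycle.

The graph is NOT bipartite.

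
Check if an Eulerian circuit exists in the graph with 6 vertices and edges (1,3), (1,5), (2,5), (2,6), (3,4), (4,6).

Step 1: Find the degree of each vertex:
  deg(1) = 2
  deg(2) = 2
  deg(3) = 2
  deg(4) = 2
  deg(5) = 2
  deg(6) = 2

Step 2: Count vertices with odd degree:
  All vertices have even degree (0 odd-degree vertices)

Step 3: Apply Euler's theorem:
  - Eulerian circuit exists iff graph is connected and all vertices have even degree
  - Eulerian path exists iff graph is connected and has 0 or 2 odd-degree vertices

Graph is connected with 0 odd-degree vertices.
Both Eulerian circuit and Eulerian path exist.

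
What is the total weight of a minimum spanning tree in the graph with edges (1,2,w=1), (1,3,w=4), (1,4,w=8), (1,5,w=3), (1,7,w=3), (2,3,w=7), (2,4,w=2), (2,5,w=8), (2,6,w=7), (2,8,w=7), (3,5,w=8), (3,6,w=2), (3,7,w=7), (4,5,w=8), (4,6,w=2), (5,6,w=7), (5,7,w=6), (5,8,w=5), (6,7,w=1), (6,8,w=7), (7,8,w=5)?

Apply Kruskal's algorithm (sort edges by weight, add if no cycle):

Sorted edges by weight:
  (1,2) w=1
  (6,7) w=1
  (2,4) w=2
  (3,6) w=2
  (4,6) w=2
  (1,5) w=3
  (1,7) w=3
  (1,3) w=4
  (5,8) w=5
  (7,8) w=5
  (5,7) w=6
  (2,3) w=7
  (2,6) w=7
  (2,8) w=7
  (3,7) w=7
  (5,6) w=7
  (6,8) w=7
  (1,4) w=8
  (2,5) w=8
  (3,5) w=8
  (4,5) w=8

Add edge (1,2) w=1 -- no cycle. Running total: 1
Add edge (6,7) w=1 -- no cycle. Running total: 2
Add edge (2,4) w=2 -- no cycle. Running total: 4
Add edge (3,6) w=2 -- no cycle. Running total: 6
Add edge (4,6) w=2 -- no cycle. Running total: 8
Add edge (1,5) w=3 -- no cycle. Running total: 11
Skip edge (1,7) w=3 -- would create cycle
Skip edge (1,3) w=4 -- would create cycle
Add edge (5,8) w=5 -- no cycle. Running total: 16

MST edges: (1,2,w=1), (6,7,w=1), (2,4,w=2), (3,6,w=2), (4,6,w=2), (1,5,w=3), (5,8,w=5)
Total MST weight: 1 + 1 + 2 + 2 + 2 + 3 + 5 = 16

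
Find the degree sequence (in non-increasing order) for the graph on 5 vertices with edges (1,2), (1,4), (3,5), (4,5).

Step 1: Count edges incident to each vertex:
  deg(1) = 2 (neighbors: 2, 4)
  deg(2) = 1 (neighbors: 1)
  deg(3) = 1 (neighbors: 5)
  deg(4) = 2 (neighbors: 1, 5)
  deg(5) = 2 (neighbors: 3, 4)

Step 2: Sort degrees in non-increasing order:
  Degrees: [2, 1, 1, 2, 2] -> sorted: [2, 2, 2, 1, 1]

Degree sequence: [2, 2, 2, 1, 1]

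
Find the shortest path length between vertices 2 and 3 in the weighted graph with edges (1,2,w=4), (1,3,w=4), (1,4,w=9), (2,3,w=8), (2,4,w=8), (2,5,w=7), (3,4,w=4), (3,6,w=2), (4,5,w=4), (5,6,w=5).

Step 1: Build adjacency list with weights:
  1: 2(w=4), 3(w=4), 4(w=9)
  2: 1(w=4), 3(w=8), 4(w=8), 5(w=7)
  3: 1(w=4), 2(w=8), 4(w=4), 6(w=2)
  4: 1(w=9), 2(w=8), 3(w=4), 5(w=4)
  5: 2(w=7), 4(w=4), 6(w=5)
  6: 3(w=2), 5(w=5)

Step 2: Apply Dijkstra's algorithm from vertex 2:
  Visit vertex 2 (distance=0)
    Update dist[1] = 4
    Update dist[3] = 8
    Update dist[4] = 8
    Update dist[5] = 7
  Visit vertex 1 (distance=4)
  Visit vertex 5 (distance=7)
    Update dist[6] = 12
  Visit vertex 3 (distance=8)
    Update dist[6] = 10

Step 3: Shortest path: 2 -> 3
Total weight: 8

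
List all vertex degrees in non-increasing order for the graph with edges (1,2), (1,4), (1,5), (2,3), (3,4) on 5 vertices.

Step 1: Count edges incident to each vertex:
  deg(1) = 3 (neighbors: 2, 4, 5)
  deg(2) = 2 (neighbors: 1, 3)
  deg(3) = 2 (neighbors: 2, 4)
  deg(4) = 2 (neighbors: 1, 3)
  deg(5) = 1 (neighbors: 1)

Step 2: Sort degrees in non-increasing order:
  Degrees: [3, 2, 2, 2, 1] -> sorted: [3, 2, 2, 2, 1]

Degree sequence: [3, 2, 2, 2, 1]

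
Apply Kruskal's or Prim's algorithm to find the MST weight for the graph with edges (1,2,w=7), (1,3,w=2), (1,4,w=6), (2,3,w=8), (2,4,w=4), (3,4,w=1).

Apply Kruskal's algorithm (sort edges by weight, add if no cycle):

Sorted edges by weight:
  (3,4) w=1
  (1,3) w=2
  (2,4) w=4
  (1,4) w=6
  (1,2) w=7
  (2,3) w=8

Add edge (3,4) w=1 -- no cycle. Running total: 1
Add edge (1,3) w=2 -- no cycle. Running total: 3
Add edge (2,4) w=4 -- no cycle. Running total: 7

MST edges: (3,4,w=1), (1,3,w=2), (2,4,w=4)
Total MST weight: 1 + 2 + 4 = 7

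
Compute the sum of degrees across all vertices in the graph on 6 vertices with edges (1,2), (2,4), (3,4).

Step 1: Count edges incident to each vertex:
  deg(1) = 1 (neighbors: 2)
  deg(2) = 2 (neighbors: 1, 4)
  deg(3) = 1 (neighbors: 4)
  deg(4) = 2 (neighbors: 2, 3)
  deg(5) = 0 (neighbors: none)
  deg(6) = 0 (neighbors: none)

Step 2: Sum all degrees:
  1 + 2 + 1 + 2 + 0 + 0 = 6

Verification: sum of degrees = 2 * |E| = 2 * 3 = 6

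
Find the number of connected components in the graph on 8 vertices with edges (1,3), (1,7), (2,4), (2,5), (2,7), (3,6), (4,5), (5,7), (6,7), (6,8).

Step 1: Build adjacency list from edges:
  1: 3, 7
  2: 4, 5, 7
  3: 1, 6
  4: 2, 5
  5: 2, 4, 7
  6: 3, 7, 8
  7: 1, 2, 5, 6
  8: 6

Step 2: Run BFS/DFS from vertex 1:
  Visited: {1, 3, 7, 6, 2, 5, 8, 4}
  Reached 8 of 8 vertices

Step 3: All 8 vertices reached from vertex 1, so the graph is connected.
Number of connected components: 1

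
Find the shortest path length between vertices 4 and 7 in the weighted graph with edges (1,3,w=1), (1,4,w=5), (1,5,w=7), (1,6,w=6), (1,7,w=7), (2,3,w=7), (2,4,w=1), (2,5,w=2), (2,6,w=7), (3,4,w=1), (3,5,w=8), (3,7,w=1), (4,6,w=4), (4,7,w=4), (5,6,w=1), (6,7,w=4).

Step 1: Build adjacency list with weights:
  1: 3(w=1), 4(w=5), 5(w=7), 6(w=6), 7(w=7)
  2: 3(w=7), 4(w=1), 5(w=2), 6(w=7)
  3: 1(w=1), 2(w=7), 4(w=1), 5(w=8), 7(w=1)
  4: 1(w=5), 2(w=1), 3(w=1), 6(w=4), 7(w=4)
  5: 1(w=7), 2(w=2), 3(w=8), 6(w=1)
  6: 1(w=6), 2(w=7), 4(w=4), 5(w=1), 7(w=4)
  7: 1(w=7), 3(w=1), 4(w=4), 6(w=4)

Step 2: Apply Dijkstra's algorithm from vertex 4:
  Visit vertex 4 (distance=0)
    Update dist[1] = 5
    Update dist[2] = 1
    Update dist[3] = 1
    Update dist[6] = 4
    Update dist[7] = 4
  Visit vertex 2 (distance=1)
    Update dist[5] = 3
  Visit vertex 3 (distance=1)
    Update dist[1] = 2
    Update dist[7] = 2
  Visit vertex 1 (distance=2)
  Visit vertex 7 (distance=2)

Step 3: Shortest path: 4 -> 3 -> 7
Total weight: 1 + 1 = 2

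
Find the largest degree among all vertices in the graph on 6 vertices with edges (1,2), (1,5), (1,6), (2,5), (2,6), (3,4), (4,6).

Step 1: Count edges incident to each vertex:
  deg(1) = 3 (neighbors: 2, 5, 6)
  deg(2) = 3 (neighbors: 1, 5, 6)
  deg(3) = 1 (neighbors: 4)
  deg(4) = 2 (neighbors: 3, 6)
  deg(5) = 2 (neighbors: 1, 2)
  deg(6) = 3 (neighbors: 1, 2, 4)

Step 2: Find maximum:
  max(3, 3, 1, 2, 2, 3) = 3 (vertex 1)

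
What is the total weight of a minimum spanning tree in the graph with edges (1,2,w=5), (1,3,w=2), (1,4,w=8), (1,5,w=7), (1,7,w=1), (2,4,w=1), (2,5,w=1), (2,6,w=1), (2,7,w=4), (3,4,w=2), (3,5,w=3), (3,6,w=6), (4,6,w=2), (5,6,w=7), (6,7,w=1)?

Apply Kruskal's algorithm (sort edges by weight, add if no cycle):

Sorted edges by weight:
  (1,7) w=1
  (2,5) w=1
  (2,6) w=1
  (2,4) w=1
  (6,7) w=1
  (1,3) w=2
  (3,4) w=2
  (4,6) w=2
  (3,5) w=3
  (2,7) w=4
  (1,2) w=5
  (3,6) w=6
  (1,5) w=7
  (5,6) w=7
  (1,4) w=8

Add edge (1,7) w=1 -- no cycle. Running total: 1
Add edge (2,5) w=1 -- no cycle. Running total: 2
Add edge (2,6) w=1 -- no cycle. Running total: 3
Add edge (2,4) w=1 -- no cycle. Running total: 4
Add edge (6,7) w=1 -- no cycle. Running total: 5
Add edge (1,3) w=2 -- no cycle. Running total: 7

MST edges: (1,7,w=1), (2,5,w=1), (2,6,w=1), (2,4,w=1), (6,7,w=1), (1,3,w=2)
Total MST weight: 1 + 1 + 1 + 1 + 1 + 2 = 7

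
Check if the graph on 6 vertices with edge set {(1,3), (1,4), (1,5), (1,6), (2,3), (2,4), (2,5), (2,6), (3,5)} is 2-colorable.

Step 1: Attempt 2-coloring using BFS:
  Start at vertex 1, assign color 0
  Color vertex 3 with color 1 (neighbor of 1)
  Color vertex 4 with color 1 (neighbor of 1)
  Color vertex 5 with color 1 (neighbor of 1)
  Color vertex 6 with color 1 (neighbor of 1)
  Color vertex 2 with color 0 (neighbor of 3)

Step 2: Conflict found! Vertices 3 and 5 are adjacent but have the same color.
This means the graph contains an odd cycle.

The graph is NOT bipartite.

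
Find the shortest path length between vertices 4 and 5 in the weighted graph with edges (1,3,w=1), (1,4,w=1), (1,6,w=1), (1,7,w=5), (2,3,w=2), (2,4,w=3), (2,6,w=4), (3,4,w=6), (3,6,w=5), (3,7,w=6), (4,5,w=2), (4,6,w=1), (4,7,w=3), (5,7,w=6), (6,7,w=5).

Step 1: Build adjacency list with weights:
  1: 3(w=1), 4(w=1), 6(w=1), 7(w=5)
  2: 3(w=2), 4(w=3), 6(w=4)
  3: 1(w=1), 2(w=2), 4(w=6), 6(w=5), 7(w=6)
  4: 1(w=1), 2(w=3), 3(w=6), 5(w=2), 6(w=1), 7(w=3)
  5: 4(w=2), 7(w=6)
  6: 1(w=1), 2(w=4), 3(w=5), 4(w=1), 7(w=5)
  7: 1(w=5), 3(w=6), 4(w=3), 5(w=6), 6(w=5)

Step 2: Apply Dijkstra's algorithm from vertex 4:
  Visit vertex 4 (distance=0)
    Update dist[1] = 1
    Update dist[2] = 3
    Update dist[3] = 6
    Update dist[5] = 2
    Update dist[6] = 1
    Update dist[7] = 3
  Visit vertex 1 (distance=1)
    Update dist[3] = 2
  Visit vertex 6 (distance=1)
  Visit vertex 3 (distance=2)
  Visit vertex 5 (distance=2)

Step 3: Shortest path: 4 -> 5
Total weight: 2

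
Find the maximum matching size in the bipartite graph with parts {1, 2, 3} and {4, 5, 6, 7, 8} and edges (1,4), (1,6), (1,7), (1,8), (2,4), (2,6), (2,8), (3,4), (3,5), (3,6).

Step 1: List the neighbors of each left vertex:
  1: 4, 6, 7, 8
  2: 4, 6, 8
  3: 4, 5, 6

Step 2: Greedily match left vertices, then look for augmenting paths:
  Match 1 -- 4
  Match 2 -- 6
  Match 3 -- 5
  No augmenting path remains.

Step 3: Verify this is maximum:
  Matching size 3 = min(|L|, |R|) = min(3, 5), which is an upper bound, so this matching is maximum.

Maximum matching: {(1,4), (2,6), (3,5)}
Size: 3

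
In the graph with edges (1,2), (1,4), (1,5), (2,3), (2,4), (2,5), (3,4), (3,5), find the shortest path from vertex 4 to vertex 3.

Step 1: Build adjacency list:
  1: 2, 4, 5
  2: 1, 3, 4, 5
  3: 2, 4, 5
  4: 1, 2, 3
  5: 1, 2, 3

Step 2: BFS from vertex 4 to find shortest path to 3:
  vertex 1 reached at distance 1
  vertex 2 reached at distance 1
  vertex 3 reached at distance 1

Step 3: Shortest path: 4 -> 3
Path length: 1 edge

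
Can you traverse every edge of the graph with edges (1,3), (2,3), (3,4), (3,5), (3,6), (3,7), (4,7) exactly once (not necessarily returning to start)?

Step 1: Find the degree of each vertex:
  deg(1) = 1
  deg(2) = 1
  deg(3) = 6
  deg(4) = 2
  deg(5) = 1
  deg(6) = 1
  deg(7) = 2

Step 2: Count vertices with odd degree:
  Odd-degree vertices: 1, 2, 5, 6 (4 total)

Step 3: Apply Euler's theorem:
  - Eulerian circuit exists iff graph is connected and all vertices have even degree
  - Eulerian path exists iff graph is connected and has 0 or 2 odd-degree vertices

Graph has 4 odd-degree vertices (need 0 or 2).
Neither Eulerian path nor Eulerian circuit exists.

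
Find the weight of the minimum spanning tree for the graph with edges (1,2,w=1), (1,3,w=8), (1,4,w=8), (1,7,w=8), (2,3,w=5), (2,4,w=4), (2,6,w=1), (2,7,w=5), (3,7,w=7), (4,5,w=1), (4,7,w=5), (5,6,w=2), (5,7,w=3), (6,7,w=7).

Apply Kruskal's algorithm (sort edges by weight, add if no cycle):

Sorted edges by weight:
  (1,2) w=1
  (2,6) w=1
  (4,5) w=1
  (5,6) w=2
  (5,7) w=3
  (2,4) w=4
  (2,7) w=5
  (2,3) w=5
  (4,7) w=5
  (3,7) w=7
  (6,7) w=7
  (1,7) w=8
  (1,3) w=8
  (1,4) w=8

Add edge (1,2) w=1 -- no cycle. Running total: 1
Add edge (2,6) w=1 -- no cycle. Running total: 2
Add edge (4,5) w=1 -- no cycle. Running total: 3
Add edge (5,6) w=2 -- no cycle. Running total: 5
Add edge (5,7) w=3 -- no cycle. Running total: 8
Skip edge (2,4) w=4 -- would create cycle
Skip edge (2,7) w=5 -- would create cycle
Add edge (2,3) w=5 -- no cycle. Running total: 13

MST edges: (1,2,w=1), (2,6,w=1), (4,5,w=1), (5,6,w=2), (5,7,w=3), (2,3,w=5)
Total MST weight: 1 + 1 + 1 + 2 + 3 + 5 = 13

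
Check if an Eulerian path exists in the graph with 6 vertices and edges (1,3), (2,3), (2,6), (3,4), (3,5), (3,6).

Step 1: Find the degree of each vertex:
  deg(1) = 1
  deg(2) = 2
  deg(3) = 5
  deg(4) = 1
  deg(5) = 1
  deg(6) = 2

Step 2: Count vertices with odd degree:
  Odd-degree vertices: 1, 3, 4, 5 (4 total)

Step 3: Apply Euler's theorem:
  - Eulerian circuit exists iff graph is connected and all vertices have even degree
  - Eulerian path exists iff graph is connected and has 0 or 2 odd-degree vertices

Graph has 4 odd-degree vertices (need 0 or 2).
Neither Eulerian path nor Eulerian circuit exists.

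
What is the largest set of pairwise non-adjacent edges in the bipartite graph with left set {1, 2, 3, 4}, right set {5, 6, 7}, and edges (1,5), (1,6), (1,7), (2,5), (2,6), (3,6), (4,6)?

Step 1: List the neighbors of each left vertex:
  1: 5, 6, 7
  2: 5, 6
  3: 6
  4: 6

Step 2: Greedily match left vertices, then look for augmenting paths:
  Match 1 -- 7
  Match 2 -- 5
  Match 3 -- 6
  No augmenting path remains.

Step 3: Verify this is maximum:
  Matching size 3 = min(|L|, |R|) = min(4, 3), which is an upper bound, so this matching is maximum.

Maximum matching: {(1,7), (2,5), (3,6)}
Size: 3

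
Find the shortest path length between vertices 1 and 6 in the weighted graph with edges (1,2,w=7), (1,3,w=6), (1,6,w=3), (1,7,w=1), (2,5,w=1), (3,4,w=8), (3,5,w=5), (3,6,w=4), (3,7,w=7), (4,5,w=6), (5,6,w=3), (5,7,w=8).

Step 1: Build adjacency list with weights:
  1: 2(w=7), 3(w=6), 6(w=3), 7(w=1)
  2: 1(w=7), 5(w=1)
  3: 1(w=6), 4(w=8), 5(w=5), 6(w=4), 7(w=7)
  4: 3(w=8), 5(w=6)
  5: 2(w=1), 3(w=5), 4(w=6), 6(w=3), 7(w=8)
  6: 1(w=3), 3(w=4), 5(w=3)
  7: 1(w=1), 3(w=7), 5(w=8)

Step 2: Apply Dijkstra's algorithm from vertex 1:
  Visit vertex 1 (distance=0)
    Update dist[2] = 7
    Update dist[3] = 6
    Update dist[6] = 3
    Update dist[7] = 1
  Visit vertex 7 (distance=1)
    Update dist[5] = 9
  Visit vertex 6 (distance=3)
    Update dist[5] = 6

Step 3: Shortest path: 1 -> 6
Total weight: 3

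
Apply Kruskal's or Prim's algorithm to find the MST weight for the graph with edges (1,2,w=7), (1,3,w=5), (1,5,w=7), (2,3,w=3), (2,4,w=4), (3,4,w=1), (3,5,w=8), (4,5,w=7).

Apply Kruskal's algorithm (sort edges by weight, add if no cycle):

Sorted edges by weight:
  (3,4) w=1
  (2,3) w=3
  (2,4) w=4
  (1,3) w=5
  (1,2) w=7
  (1,5) w=7
  (4,5) w=7
  (3,5) w=8

Add edge (3,4) w=1 -- no cycle. Running total: 1
Add edge (2,3) w=3 -- no cycle. Running total: 4
Skip edge (2,4) w=4 -- would create cycle
Add edge (1,3) w=5 -- no cycle. Running total: 9
Skip edge (1,2) w=7 -- would create cycle
Add edge (1,5) w=7 -- no cycle. Running total: 16

MST edges: (3,4,w=1), (2,3,w=3), (1,3,w=5), (1,5,w=7)
Total MST weight: 1 + 3 + 5 + 7 = 16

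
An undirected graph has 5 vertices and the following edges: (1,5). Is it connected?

Step 1: Build adjacency list from edges:
  1: 5
  2: (none)
  3: (none)
  4: (none)
  5: 1

Step 2: Run BFS/DFS from vertex 1:
  Visited: {1, 5}
  Reached 2 of 5 vertices

Step 3: Only 2 of 5 vertices reached. Graph is disconnected.
Connected components: {1, 5}, {2}, {3}, {4}
Answer: No, the graph is not connected (4 components).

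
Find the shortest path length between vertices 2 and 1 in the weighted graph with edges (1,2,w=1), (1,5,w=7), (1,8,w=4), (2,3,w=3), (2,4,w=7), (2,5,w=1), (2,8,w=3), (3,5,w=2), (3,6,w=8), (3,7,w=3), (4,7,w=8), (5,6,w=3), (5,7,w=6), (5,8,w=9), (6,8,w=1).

Step 1: Build adjacency list with weights:
  1: 2(w=1), 5(w=7), 8(w=4)
  2: 1(w=1), 3(w=3), 4(w=7), 5(w=1), 8(w=3)
  3: 2(w=3), 5(w=2), 6(w=8), 7(w=3)
  4: 2(w=7), 7(w=8)
  5: 1(w=7), 2(w=1), 3(w=2), 6(w=3), 7(w=6), 8(w=9)
  6: 3(w=8), 5(w=3), 8(w=1)
  7: 3(w=3), 4(w=8), 5(w=6)
  8: 1(w=4), 2(w=3), 5(w=9), 6(w=1)

Step 2: Apply Dijkstra's algorithm from vertex 2:
  Visit vertex 2 (distance=0)
    Update dist[1] = 1
    Update dist[3] = 3
    Update dist[4] = 7
    Update dist[5] = 1
    Update dist[8] = 3
  Visit vertex 1 (distance=1)

Step 3: Shortest path: 2 -> 1
Total weight: 1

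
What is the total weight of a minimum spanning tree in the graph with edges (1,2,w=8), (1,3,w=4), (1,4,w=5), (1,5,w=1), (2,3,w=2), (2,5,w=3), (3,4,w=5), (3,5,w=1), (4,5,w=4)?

Apply Kruskal's algorithm (sort edges by weight, add if no cycle):

Sorted edges by weight:
  (1,5) w=1
  (3,5) w=1
  (2,3) w=2
  (2,5) w=3
  (1,3) w=4
  (4,5) w=4
  (1,4) w=5
  (3,4) w=5
  (1,2) w=8

Add edge (1,5) w=1 -- no cycle. Running total: 1
Add edge (3,5) w=1 -- no cycle. Running total: 2
Add edge (2,3) w=2 -- no cycle. Running total: 4
Skip edge (2,5) w=3 -- would create cycle
Skip edge (1,3) w=4 -- would create cycle
Add edge (4,5) w=4 -- no cycle. Running total: 8

MST edges: (1,5,w=1), (3,5,w=1), (2,3,w=2), (4,5,w=4)
Total MST weight: 1 + 1 + 2 + 4 = 8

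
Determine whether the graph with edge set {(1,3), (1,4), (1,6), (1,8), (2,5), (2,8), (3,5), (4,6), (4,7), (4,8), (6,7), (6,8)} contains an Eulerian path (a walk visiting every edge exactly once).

Step 1: Find the degree of each vertex:
  deg(1) = 4
  deg(2) = 2
  deg(3) = 2
  deg(4) = 4
  deg(5) = 2
  deg(6) = 4
  deg(7) = 2
  deg(8) = 4

Step 2: Count vertices with odd degree:
  All vertices have even degree (0 odd-degree vertices)

Step 3: Apply Euler's theorem:
  - Eulerian circuit exists iff graph is connected and all vertices have even degree
  - Eulerian path exists iff graph is connected and has 0 or 2 odd-degree vertices

Graph is connected with 0 odd-degree vertices.
Both Eulerian circuit and Eulerian path exist.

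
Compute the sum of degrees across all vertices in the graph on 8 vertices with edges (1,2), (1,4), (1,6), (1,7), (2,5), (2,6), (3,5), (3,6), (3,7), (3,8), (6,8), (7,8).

Step 1: Count edges incident to each vertex:
  deg(1) = 4 (neighbors: 2, 4, 6, 7)
  deg(2) = 3 (neighbors: 1, 5, 6)
  deg(3) = 4 (neighbors: 5, 6, 7, 8)
  deg(4) = 1 (neighbors: 1)
  deg(5) = 2 (neighbors: 2, 3)
  deg(6) = 4 (neighbors: 1, 2, 3, 8)
  deg(7) = 3 (neighbors: 1, 3, 8)
  deg(8) = 3 (neighbors: 3, 6, 7)

Step 2: Sum all degrees:
  4 + 3 + 4 + 1 + 2 + 4 + 3 + 3 = 24

Verification: sum of degrees = 2 * |E| = 2 * 12 = 24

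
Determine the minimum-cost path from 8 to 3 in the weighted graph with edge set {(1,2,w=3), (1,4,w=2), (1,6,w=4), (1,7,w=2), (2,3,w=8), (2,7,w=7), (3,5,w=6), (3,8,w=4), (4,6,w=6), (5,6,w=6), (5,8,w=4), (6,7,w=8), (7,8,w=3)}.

Step 1: Build adjacency list with weights:
  1: 2(w=3), 4(w=2), 6(w=4), 7(w=2)
  2: 1(w=3), 3(w=8), 7(w=7)
  3: 2(w=8), 5(w=6), 8(w=4)
  4: 1(w=2), 6(w=6)
  5: 3(w=6), 6(w=6), 8(w=4)
  6: 1(w=4), 4(w=6), 5(w=6), 7(w=8)
  7: 1(w=2), 2(w=7), 6(w=8), 8(w=3)
  8: 3(w=4), 5(w=4), 7(w=3)

Step 2: Apply Dijkstra's algorithm from vertex 8:
  Visit vertex 8 (distance=0)
    Update dist[3] = 4
    Update dist[5] = 4
    Update dist[7] = 3
  Visit vertex 7 (distance=3)
    Update dist[1] = 5
    Update dist[2] = 10
    Update dist[6] = 11
  Visit vertex 3 (distance=4)

Step 3: Shortest path: 8 -> 3
Total weight: 4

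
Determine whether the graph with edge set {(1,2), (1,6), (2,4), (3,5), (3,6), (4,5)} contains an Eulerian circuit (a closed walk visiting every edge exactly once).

Step 1: Find the degree of each vertex:
  deg(1) = 2
  deg(2) = 2
  deg(3) = 2
  deg(4) = 2
  deg(5) = 2
  deg(6) = 2

Step 2: Count vertices with odd degree:
  All vertices have even degree (0 odd-degree vertices)

Step 3: Apply Euler's theorem:
  - Eulerian circuit exists iff graph is connected and all vertices have even degree
  - Eulerian path exists iff graph is connected and has 0 or 2 odd-degree vertices

Graph is connected with 0 odd-degree vertices.
Both Eulerian circuit and Eulerian path exist.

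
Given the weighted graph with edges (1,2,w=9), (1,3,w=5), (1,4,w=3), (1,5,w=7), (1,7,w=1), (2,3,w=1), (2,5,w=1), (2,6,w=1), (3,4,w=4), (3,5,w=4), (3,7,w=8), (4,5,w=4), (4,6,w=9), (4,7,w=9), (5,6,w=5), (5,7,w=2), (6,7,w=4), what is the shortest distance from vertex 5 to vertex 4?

Step 1: Build adjacency list with weights:
  1: 2(w=9), 3(w=5), 4(w=3), 5(w=7), 7(w=1)
  2: 1(w=9), 3(w=1), 5(w=1), 6(w=1)
  3: 1(w=5), 2(w=1), 4(w=4), 5(w=4), 7(w=8)
  4: 1(w=3), 3(w=4), 5(w=4), 6(w=9), 7(w=9)
  5: 1(w=7), 2(w=1), 3(w=4), 4(w=4), 6(w=5), 7(w=2)
  6: 2(w=1), 4(w=9), 5(w=5), 7(w=4)
  7: 1(w=1), 3(w=8), 4(w=9), 5(w=2), 6(w=4)

Step 2: Apply Dijkstra's algorithm from vertex 5:
  Visit vertex 5 (distance=0)
    Update dist[1] = 7
    Update dist[2] = 1
    Update dist[3] = 4
    Update dist[4] = 4
    Update dist[6] = 5
    Update dist[7] = 2
  Visit vertex 2 (distance=1)
    Update dist[3] = 2
    Update dist[6] = 2
  Visit vertex 3 (distance=2)
  Visit vertex 6 (distance=2)
  Visit vertex 7 (distance=2)
    Update dist[1] = 3
  Visit vertex 1 (distance=3)
  Visit vertex 4 (distance=4)

Step 3: Shortest path: 5 -> 4
Total weight: 4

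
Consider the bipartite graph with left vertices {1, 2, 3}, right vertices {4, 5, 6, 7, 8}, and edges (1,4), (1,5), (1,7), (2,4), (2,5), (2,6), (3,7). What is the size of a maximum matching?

Step 1: List the neighbors of each left vertex:
  1: 4, 5, 7
  2: 4, 5, 6
  3: 7

Step 2: Greedily match left vertices, then look for augmenting paths:
  Match 1 -- 4
  Match 2 -- 5
  Match 3 -- 7
  No augmenting path remains.

Step 3: Verify this is maximum:
  Matching size 3 = min(|L|, |R|) = min(3, 5), which is an upper bound, so this matching is maximum.

Maximum matching: {(1,4), (2,5), (3,7)}
Size: 3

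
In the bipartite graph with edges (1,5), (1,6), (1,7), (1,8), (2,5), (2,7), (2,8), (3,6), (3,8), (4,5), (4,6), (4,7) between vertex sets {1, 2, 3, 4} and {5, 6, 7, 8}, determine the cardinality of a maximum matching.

Step 1: List the neighbors of each left vertex:
  1: 5, 6, 7, 8
  2: 5, 7, 8
  3: 6, 8
  4: 5, 6, 7

Step 2: Greedily match left vertices, then look for augmenting paths:
  Match 1 -- 8
  Match 2 -- 7
  Match 3 -- 6
  Match 4 -- 5
  No augmenting path remains.

Step 3: Verify this is maximum:
  Matching size 4 = min(|L|, |R|) = min(4, 4), which is an upper bound, so this matching is maximum.

Maximum matching: {(1,8), (2,7), (3,6), (4,5)}
Size: 4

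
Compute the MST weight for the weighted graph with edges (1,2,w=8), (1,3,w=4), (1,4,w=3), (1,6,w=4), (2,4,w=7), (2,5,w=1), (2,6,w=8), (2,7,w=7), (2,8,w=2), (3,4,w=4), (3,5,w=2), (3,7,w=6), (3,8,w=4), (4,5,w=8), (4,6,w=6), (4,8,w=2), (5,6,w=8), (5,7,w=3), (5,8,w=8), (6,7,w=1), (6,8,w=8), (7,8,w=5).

Apply Kruskal's algorithm (sort edges by weight, add if no cycle):

Sorted edges by weight:
  (2,5) w=1
  (6,7) w=1
  (2,8) w=2
  (3,5) w=2
  (4,8) w=2
  (1,4) w=3
  (5,7) w=3
  (1,3) w=4
  (1,6) w=4
  (3,4) w=4
  (3,8) w=4
  (7,8) w=5
  (3,7) w=6
  (4,6) w=6
  (2,4) w=7
  (2,7) w=7
  (1,2) w=8
  (2,6) w=8
  (4,5) w=8
  (5,6) w=8
  (5,8) w=8
  (6,8) w=8

Add edge (2,5) w=1 -- no cycle. Running total: 1
Add edge (6,7) w=1 -- no cycle. Running total: 2
Add edge (2,8) w=2 -- no cycle. Running total: 4
Add edge (3,5) w=2 -- no cycle. Running total: 6
Add edge (4,8) w=2 -- no cycle. Running total: 8
Add edge (1,4) w=3 -- no cycle. Running total: 11
Add edge (5,7) w=3 -- no cycle. Running total: 14

MST edges: (2,5,w=1), (6,7,w=1), (2,8,w=2), (3,5,w=2), (4,8,w=2), (1,4,w=3), (5,7,w=3)
Total MST weight: 1 + 1 + 2 + 2 + 2 + 3 + 3 = 14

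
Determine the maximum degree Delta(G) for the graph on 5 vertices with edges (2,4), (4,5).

Step 1: Count edges incident to each vertex:
  deg(1) = 0 (neighbors: none)
  deg(2) = 1 (neighbors: 4)
  deg(3) = 0 (neighbors: none)
  deg(4) = 2 (neighbors: 2, 5)
  deg(5) = 1 (neighbors: 4)

Step 2: Find maximum:
  max(0, 1, 0, 2, 1) = 2 (vertex 4)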